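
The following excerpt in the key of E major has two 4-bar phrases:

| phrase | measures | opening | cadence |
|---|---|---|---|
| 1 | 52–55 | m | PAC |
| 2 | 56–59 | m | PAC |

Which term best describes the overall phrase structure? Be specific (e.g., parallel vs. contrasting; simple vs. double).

Both phrases have the same opening (m) and the same cadence (perfect authentic cadence): the second is a restatement, not a consequent, so this is a repeated phrase rather than a period.

repeated phrase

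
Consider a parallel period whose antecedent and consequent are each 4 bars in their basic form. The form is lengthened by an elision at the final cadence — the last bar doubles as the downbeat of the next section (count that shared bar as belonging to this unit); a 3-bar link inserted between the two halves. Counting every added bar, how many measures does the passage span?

Basic parallel period: 4 + 4 = 8 bars.
8 (basic form) + 3 (link) = 11.
The elision shares a bar with the next section but does not change this unit's count.

11 measures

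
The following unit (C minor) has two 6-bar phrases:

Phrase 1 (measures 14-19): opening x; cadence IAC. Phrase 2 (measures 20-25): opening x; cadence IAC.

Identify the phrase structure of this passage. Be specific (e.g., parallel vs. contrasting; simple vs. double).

repeated phrase

Both phrases have the same opening (x) and the same cadence (imperfect authentic cadence): the second is a restatement, not a consequent, so this is a repeated phrase rather than a period.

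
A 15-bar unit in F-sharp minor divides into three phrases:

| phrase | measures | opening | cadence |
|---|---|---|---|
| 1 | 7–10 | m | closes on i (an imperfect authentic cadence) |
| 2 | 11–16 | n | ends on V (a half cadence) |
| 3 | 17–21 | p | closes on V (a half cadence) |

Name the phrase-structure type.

The final phrase closes with a half cadence, which is not stronger than the preceding half cadence; the 3 phrases lack an overall antecedent–consequent design and so form a phrase group.

phrase group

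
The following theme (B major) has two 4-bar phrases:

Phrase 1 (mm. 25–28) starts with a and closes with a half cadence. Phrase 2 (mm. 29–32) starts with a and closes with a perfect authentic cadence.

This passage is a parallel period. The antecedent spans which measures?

The antecedent is the phrase ending with the weaker cadence (half cadence, phrase 1) and the consequent the one ending more conclusively (perfect authentic cadence, phrase 2); the antecedent is mm. 25-28.

measures 25–28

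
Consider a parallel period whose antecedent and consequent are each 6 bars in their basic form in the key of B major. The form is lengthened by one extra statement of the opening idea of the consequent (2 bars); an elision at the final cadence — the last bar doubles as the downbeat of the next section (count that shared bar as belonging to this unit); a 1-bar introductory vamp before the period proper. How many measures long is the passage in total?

15 measures

Basic parallel period: 6 + 6 = 12 bars.
12 (basic form) + 2 (extra statement) + 1 (introduction) = 15.
The elision shares a bar with the next section but does not change this unit's count.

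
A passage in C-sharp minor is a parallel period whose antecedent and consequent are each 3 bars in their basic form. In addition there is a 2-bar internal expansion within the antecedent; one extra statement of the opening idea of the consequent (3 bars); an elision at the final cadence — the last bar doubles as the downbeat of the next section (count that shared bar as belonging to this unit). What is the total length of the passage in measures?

11 measures

Basic parallel period: 3 + 3 = 6 bars.
6 (basic form) + 2 (internal expansion) + 3 (extra statement) = 11.
The elision shares a bar with the next section but does not change this unit's count.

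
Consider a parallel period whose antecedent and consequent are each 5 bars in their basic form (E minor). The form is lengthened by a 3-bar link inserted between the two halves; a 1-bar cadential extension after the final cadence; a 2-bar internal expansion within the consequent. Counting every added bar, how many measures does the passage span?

Basic parallel period: 5 + 5 = 10 bars.
10 (basic form) + 3 (link) + 1 (cadential extension) + 2 (internal expansion) = 16.

16 measures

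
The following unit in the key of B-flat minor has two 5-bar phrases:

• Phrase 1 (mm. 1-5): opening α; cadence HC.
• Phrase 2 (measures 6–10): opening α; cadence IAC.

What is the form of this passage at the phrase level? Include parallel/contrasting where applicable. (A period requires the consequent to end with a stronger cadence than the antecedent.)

Phrase 1 ends with a half cadence (weaker) and phrase 2 with an imperfect authentic cadence (stronger): antecedent + consequent = a period.
The two phrases open with the same material (α / α), so the period is parallel.

parallel period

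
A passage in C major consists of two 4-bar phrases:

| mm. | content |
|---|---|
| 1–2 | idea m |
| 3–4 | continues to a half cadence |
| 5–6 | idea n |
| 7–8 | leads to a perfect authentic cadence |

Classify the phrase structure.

contrasting period

Phrase 1 ends with a half cadence (weaker) and phrase 2 with a perfect authentic cadence (stronger): antecedent + consequent = a period.
The two phrases open with different material (m / n), so the period is contrasting.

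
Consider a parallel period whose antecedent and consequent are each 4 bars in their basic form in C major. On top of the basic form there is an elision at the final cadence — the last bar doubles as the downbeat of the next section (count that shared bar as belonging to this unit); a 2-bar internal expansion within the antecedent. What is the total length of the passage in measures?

Basic parallel period: 4 + 4 = 8 bars.
8 (basic form) + 2 (internal expansion) = 10.
The elision shares a bar with the next section but does not change this unit's count.

10 measures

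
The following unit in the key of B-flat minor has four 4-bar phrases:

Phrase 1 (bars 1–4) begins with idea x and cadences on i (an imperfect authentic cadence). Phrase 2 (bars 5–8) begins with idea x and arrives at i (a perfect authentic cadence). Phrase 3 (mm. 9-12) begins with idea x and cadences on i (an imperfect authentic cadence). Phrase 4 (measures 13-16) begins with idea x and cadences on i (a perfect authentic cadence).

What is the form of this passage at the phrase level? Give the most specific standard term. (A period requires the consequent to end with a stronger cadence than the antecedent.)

The cadence pattern IAC–PAC–IAC–PAC is weak–strong twice, and phrases 3–4 restate phrases 1–2: a period heard twice, not a double period (which would end weakly at phrase 2).

repeated period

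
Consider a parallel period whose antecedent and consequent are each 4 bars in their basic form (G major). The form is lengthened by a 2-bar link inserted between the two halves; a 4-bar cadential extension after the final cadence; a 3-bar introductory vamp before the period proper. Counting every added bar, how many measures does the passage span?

Basic parallel period: 4 + 4 = 8 bars.
8 (basic form) + 2 (link) + 4 (cadential extension) + 3 (introduction) = 17.

17 measures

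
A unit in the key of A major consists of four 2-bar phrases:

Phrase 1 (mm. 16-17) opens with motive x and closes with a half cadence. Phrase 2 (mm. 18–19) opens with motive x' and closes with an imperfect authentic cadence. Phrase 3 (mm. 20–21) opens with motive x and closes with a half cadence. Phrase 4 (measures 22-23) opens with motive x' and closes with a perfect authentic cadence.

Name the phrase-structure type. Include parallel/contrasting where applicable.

Four phrases in two halves: the first half (mm. 16–19) ends with an imperfect authentic cadence, the second (measures 20–23) with a perfect authentic cadence — a large antecedent–consequent pair, i.e. a double period.
Phrase 3 begins with the same material as phrase 1, making it parallel.

parallel double period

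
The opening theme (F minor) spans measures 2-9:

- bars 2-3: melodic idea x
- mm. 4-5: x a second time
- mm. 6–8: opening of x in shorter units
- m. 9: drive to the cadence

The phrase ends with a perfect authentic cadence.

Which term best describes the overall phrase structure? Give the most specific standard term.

sentence

Basic idea (mm. 2–3) + its repetition (bars 4–5) form the presentation; fragmentation and cadence (mm. 6-9) form the continuation — the 8-bar whole is a sentence.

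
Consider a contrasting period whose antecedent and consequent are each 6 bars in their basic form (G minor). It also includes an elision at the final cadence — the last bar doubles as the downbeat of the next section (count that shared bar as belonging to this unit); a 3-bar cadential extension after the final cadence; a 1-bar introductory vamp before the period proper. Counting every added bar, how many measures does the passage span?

Basic contrasting period: 6 + 6 = 12 bars.
12 (basic form) + 3 (cadential extension) + 1 (introduction) = 16.
The elision shares a bar with the next section but does not change this unit's count.

16 measures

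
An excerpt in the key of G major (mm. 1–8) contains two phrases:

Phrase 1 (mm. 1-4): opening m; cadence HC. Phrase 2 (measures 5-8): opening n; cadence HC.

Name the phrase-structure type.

The second phrase closes with a half cadence, which is not stronger than the first phrase's half cadence; without a weak→strong cadential pair there is no antecedent–consequent relationship, so this is a phrase group rather than a period.

phrase group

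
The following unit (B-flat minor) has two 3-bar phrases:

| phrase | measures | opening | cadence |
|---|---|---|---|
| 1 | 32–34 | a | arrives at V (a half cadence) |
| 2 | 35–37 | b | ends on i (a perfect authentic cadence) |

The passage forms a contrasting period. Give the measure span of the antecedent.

measures 32–34

The antecedent is the phrase ending with the weaker cadence (half cadence, phrase 1) and the consequent the one ending more conclusively (perfect authentic cadence, phrase 2); the antecedent is measures 32–34.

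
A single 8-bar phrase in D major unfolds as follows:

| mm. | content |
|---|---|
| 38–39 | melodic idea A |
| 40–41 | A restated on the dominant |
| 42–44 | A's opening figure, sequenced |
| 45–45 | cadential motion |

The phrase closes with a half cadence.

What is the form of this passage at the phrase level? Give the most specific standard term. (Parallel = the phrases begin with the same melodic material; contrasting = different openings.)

sentence

Basic idea (mm. 38-39) + its repetition (measures 40-41) form the presentation; fragmentation and cadence (bars 42–45) form the continuation — the 8-bar whole is a sentence.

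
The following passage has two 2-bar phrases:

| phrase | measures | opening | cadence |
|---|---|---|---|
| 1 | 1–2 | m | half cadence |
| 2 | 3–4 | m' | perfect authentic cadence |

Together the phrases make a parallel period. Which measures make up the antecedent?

The phrase ending with the weaker cadence (half cadence) is the antecedent; the one ending more conclusively (perfect authentic cadence) is the consequent. The antecedent is measures 1–2.

measures 1–2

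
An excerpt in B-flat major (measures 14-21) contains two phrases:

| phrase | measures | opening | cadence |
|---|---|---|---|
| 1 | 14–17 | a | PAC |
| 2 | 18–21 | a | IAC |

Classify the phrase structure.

The second phrase closes with an imperfect authentic cadence, which is not stronger than the first phrase's perfect authentic cadence; without a weak→strong cadential pair there is no antecedent–consequent relationship, so this is a phrase group rather than a period.

phrase group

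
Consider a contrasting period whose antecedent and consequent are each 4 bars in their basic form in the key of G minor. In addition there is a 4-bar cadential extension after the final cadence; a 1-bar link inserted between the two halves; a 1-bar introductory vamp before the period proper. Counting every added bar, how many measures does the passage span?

14 measures

Basic contrasting period: 4 + 4 = 8 bars.
8 (basic form) + 4 (cadential extension) + 1 (link) + 1 (introduction) = 14.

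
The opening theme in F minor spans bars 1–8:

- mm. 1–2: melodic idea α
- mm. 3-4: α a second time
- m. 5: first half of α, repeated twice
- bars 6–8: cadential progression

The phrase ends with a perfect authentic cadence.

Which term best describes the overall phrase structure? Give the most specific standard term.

sentence

Basic idea (measures 1–2) + its repetition (measures 3-4) form the presentation; fragmentation and cadence (mm. 5–8) form the continuation — the 8-bar whole is a sentence.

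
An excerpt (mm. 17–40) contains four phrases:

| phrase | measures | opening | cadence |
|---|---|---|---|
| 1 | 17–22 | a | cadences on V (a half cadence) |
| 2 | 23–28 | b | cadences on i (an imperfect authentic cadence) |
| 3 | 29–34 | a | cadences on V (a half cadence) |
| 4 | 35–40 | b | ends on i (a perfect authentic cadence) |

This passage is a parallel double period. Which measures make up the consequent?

In a double period the four phrases pair into a large antecedent (phrases 1–2, ending imperfect authentic cadence) and a large consequent (phrases 3–4, ending perfect authentic cadence). The consequent spans mm. 29–40.

measures 29–40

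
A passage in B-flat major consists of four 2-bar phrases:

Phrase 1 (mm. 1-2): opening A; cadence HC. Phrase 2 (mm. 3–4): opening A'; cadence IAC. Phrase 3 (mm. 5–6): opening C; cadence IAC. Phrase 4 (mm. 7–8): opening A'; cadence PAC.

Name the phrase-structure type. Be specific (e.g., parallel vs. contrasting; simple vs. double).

Four phrases in two halves: the first half (measures 1–4) ends with an imperfect authentic cadence, the second (mm. 5–8) with a perfect authentic cadence — a large antecedent–consequent pair, i.e. a double period.
Phrase 3 begins with different material from phrase 1, making it contrasting.

contrasting double period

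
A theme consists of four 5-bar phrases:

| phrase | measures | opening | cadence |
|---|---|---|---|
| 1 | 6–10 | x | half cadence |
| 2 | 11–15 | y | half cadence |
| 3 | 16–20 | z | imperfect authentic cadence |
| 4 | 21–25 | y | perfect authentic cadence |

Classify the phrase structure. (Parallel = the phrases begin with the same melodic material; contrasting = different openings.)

Four phrases in two halves: the first half (mm. 6–15) ends with a half cadence, the second (bars 16-25) with a perfect authentic cadence — a large antecedent–consequent pair, i.e. a double period.
Phrase 3 begins with different material from phrase 1, making it contrasting.

contrasting double period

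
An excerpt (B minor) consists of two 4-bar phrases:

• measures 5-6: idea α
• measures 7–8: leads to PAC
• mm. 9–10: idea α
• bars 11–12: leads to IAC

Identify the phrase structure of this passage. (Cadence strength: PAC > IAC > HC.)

phrase group

The second phrase closes with an imperfect authentic cadence, which is not stronger than the first phrase's perfect authentic cadence; without a weak→strong cadential pair there is no antecedent–consequent relationship, so this is a phrase group rather than a period.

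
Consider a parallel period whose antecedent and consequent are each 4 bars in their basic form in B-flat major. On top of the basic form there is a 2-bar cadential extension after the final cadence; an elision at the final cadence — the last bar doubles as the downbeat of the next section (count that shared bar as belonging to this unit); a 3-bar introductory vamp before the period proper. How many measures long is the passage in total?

13 measures

Basic parallel period: 4 + 4 = 8 bars.
8 (basic form) + 2 (cadential extension) + 3 (introduction) = 13.
The elision shares a bar with the next section but does not change this unit's count.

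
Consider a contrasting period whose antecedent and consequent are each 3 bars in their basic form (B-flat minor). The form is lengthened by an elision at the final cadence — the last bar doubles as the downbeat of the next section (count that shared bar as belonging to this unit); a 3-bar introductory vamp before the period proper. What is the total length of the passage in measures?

Basic contrasting period: 3 + 3 = 6 bars.
6 (basic form) + 3 (introduction) = 9.
The elision shares a bar with the next section but does not change this unit's count.

9 measures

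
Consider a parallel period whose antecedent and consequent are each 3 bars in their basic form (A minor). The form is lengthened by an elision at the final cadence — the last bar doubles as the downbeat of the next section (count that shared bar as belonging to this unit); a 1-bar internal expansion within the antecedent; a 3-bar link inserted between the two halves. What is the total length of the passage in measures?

10 measures

Basic parallel period: 3 + 3 = 6 bars.
6 (basic form) + 1 (internal expansion) + 3 (link) = 10.
The elision shares a bar with the next section but does not change this unit's count.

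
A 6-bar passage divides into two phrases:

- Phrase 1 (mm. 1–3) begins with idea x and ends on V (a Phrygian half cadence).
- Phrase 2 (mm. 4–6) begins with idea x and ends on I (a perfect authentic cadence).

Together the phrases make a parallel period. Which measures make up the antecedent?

The phrase ending with the weaker cadence (Phrygian half cadence) is the antecedent; the one ending more conclusively (perfect authentic cadence) is the consequent. The antecedent is measures 1–3.

measures 1–3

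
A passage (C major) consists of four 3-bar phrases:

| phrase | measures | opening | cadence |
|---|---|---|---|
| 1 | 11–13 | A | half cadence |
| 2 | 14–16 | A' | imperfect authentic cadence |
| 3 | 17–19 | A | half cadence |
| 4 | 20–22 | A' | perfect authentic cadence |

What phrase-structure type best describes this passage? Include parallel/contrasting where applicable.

Four phrases in two halves: the first half (bars 11-16) ends with an imperfect authentic cadence, the second (bars 17–22) with a perfect authentic cadence — a large antecedent–consequent pair, i.e. a double period.
Phrase 3 begins with the same material as phrase 1, making it parallel.

parallel double period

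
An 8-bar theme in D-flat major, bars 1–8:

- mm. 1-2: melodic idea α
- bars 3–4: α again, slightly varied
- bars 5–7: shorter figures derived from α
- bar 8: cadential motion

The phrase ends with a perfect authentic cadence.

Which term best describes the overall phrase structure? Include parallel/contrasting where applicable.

Basic idea (measures 1–2) + its repetition (bars 3–4) form the presentation; fragmentation and cadence (measures 5-8) form the continuation — the 8-bar whole is a sentence.

sentence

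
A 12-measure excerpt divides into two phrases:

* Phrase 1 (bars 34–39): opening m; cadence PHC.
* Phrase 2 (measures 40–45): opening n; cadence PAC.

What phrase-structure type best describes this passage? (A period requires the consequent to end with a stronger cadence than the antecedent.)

contrasting period

Phrase 1 ends with a Phrygian half cadence (weaker) and phrase 2 with a perfect authentic cadence (stronger): antecedent + consequent = a period.
The two phrases open with different material (m / n), so the period is contrasting.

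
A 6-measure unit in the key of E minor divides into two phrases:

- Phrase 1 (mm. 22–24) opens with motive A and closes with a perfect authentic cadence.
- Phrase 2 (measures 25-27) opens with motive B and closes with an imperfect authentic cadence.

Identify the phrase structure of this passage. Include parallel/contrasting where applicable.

The second phrase closes with an imperfect authentic cadence, which is not stronger than the first phrase's perfect authentic cadence; without a weak→strong cadential pair there is no antecedent–consequent relationship, so this is a phrase group rather than a period.

phrase group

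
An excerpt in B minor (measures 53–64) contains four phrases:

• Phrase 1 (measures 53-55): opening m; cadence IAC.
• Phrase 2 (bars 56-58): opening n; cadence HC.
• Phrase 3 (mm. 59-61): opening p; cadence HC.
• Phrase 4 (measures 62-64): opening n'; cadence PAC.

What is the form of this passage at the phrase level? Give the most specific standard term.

contrasting double period

Four phrases in two halves: the first half (measures 53–58) ends with a half cadence, the second (mm. 59–64) with a perfect authentic cadence — a large antecedent–consequent pair, i.e. a double period.
Phrase 3 begins with different material from phrase 1, making it contrasting.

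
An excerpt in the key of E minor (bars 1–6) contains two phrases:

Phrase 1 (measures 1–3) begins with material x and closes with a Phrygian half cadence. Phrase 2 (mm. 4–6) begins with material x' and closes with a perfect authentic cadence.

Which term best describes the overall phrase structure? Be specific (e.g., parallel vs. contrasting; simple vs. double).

parallel period

Phrase 1 ends with a Phrygian half cadence (weaker) and phrase 2 with a perfect authentic cadence (stronger): antecedent + consequent = a period.
The two phrases open with the same material (x / x'), so the period is parallel.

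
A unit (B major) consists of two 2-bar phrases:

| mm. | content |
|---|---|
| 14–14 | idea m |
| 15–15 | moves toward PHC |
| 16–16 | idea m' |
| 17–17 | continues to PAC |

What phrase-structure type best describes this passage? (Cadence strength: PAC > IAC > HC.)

parallel period

Phrase 1 ends with a Phrygian half cadence (weaker) and phrase 2 with a perfect authentic cadence (stronger): antecedent + consequent = a period.
The two phrases open with the same material (m / m'), so the period is parallel.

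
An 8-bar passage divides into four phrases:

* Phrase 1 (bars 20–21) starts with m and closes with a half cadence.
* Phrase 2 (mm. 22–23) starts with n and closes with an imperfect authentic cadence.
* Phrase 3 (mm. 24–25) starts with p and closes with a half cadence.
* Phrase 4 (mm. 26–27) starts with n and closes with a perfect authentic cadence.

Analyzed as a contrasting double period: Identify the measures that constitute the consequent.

In a double period the four phrases pair into a large antecedent (phrases 1–2, ending imperfect authentic cadence) and a large consequent (phrases 3–4, ending perfect authentic cadence). The consequent spans mm. 24–27.

measures 24–27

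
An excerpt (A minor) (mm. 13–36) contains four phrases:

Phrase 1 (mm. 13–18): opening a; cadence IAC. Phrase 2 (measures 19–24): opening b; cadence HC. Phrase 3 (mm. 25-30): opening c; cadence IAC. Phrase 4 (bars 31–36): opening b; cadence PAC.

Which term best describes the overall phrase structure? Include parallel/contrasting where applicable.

contrasting double period

Four phrases in two halves: the first half (mm. 13–24) ends with a half cadence, the second (measures 25-36) with a perfect authentic cadence — a large antecedent–consequent pair, i.e. a double period.
Phrase 3 begins with different material from phrase 1, making it contrasting.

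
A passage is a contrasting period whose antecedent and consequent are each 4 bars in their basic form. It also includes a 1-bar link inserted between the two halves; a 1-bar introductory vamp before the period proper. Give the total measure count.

10 measures

Basic contrasting period: 4 + 4 = 8 bars.
8 (basic form) + 1 (link) + 1 (introduction) = 10.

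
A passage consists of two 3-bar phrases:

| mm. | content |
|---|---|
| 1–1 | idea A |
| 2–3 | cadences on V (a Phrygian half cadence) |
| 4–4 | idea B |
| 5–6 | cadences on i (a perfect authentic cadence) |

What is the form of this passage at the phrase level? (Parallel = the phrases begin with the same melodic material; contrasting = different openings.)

Phrase 1 ends with a Phrygian half cadence (weaker) and phrase 2 with a perfect authentic cadence (stronger): antecedent + consequent = a period.
The two phrases open with different material (A / B), so the period is contrasting.

contrasting period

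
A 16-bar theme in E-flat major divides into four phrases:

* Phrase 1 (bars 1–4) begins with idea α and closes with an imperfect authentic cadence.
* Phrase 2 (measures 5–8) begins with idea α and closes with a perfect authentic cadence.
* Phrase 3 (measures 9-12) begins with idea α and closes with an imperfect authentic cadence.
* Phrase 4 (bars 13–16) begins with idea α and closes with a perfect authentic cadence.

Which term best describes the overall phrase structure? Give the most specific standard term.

The cadence pattern IAC–PAC–IAC–PAC is weak–strong twice, and phrases 3–4 restate phrases 1–2: a period heard twice, not a double period (which would end weakly at phrase 2).

repeated period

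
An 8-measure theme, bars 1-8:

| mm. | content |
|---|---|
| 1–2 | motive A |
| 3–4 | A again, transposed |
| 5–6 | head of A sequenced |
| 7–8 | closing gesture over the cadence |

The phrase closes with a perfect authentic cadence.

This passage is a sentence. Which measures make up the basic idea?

measures 1–2

The presentation of a sentence is the basic idea (mm. 1-2) plus its repetition (measures 3–4); the basic idea is therefore mm. 1–2.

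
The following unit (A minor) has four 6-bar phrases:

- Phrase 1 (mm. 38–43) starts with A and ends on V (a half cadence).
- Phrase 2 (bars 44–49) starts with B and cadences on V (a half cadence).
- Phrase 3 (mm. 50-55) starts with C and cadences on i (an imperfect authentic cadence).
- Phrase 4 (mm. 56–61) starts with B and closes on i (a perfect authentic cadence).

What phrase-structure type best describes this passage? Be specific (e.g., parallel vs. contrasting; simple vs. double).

contrasting double period

Four phrases in two halves: the first half (mm. 38-49) ends with a half cadence, the second (mm. 50–61) with a perfect authentic cadence — a large antecedent–consequent pair, i.e. a double period.
Phrase 3 begins with different material from phrase 1, making it contrasting.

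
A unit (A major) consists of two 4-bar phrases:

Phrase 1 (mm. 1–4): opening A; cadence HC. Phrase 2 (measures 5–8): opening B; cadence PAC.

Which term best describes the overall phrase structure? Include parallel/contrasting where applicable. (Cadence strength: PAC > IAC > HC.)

contrasting period

Phrase 1 ends with a half cadence (weaker) and phrase 2 with a perfect authentic cadence (stronger): antecedent + consequent = a period.
The two phrases open with different material (A / B), so the period is contrasting.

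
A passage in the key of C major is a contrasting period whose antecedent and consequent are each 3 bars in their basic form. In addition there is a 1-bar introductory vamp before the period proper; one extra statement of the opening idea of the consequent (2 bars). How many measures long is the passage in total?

Basic contrasting period: 3 + 3 = 6 bars.
6 (basic form) + 1 (introduction) + 2 (extra statement) = 9.

9 measures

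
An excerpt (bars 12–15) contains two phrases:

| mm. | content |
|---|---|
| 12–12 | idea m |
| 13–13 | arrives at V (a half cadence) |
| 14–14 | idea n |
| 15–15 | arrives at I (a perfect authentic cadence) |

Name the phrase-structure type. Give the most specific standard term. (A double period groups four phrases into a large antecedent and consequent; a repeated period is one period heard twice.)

contrasting period

Phrase 1 ends with a half cadence (weaker) and phrase 2 with a perfect authentic cadence (stronger): antecedent + consequent = a period.
The two phrases open with different material (m / n), so the period is contrasting.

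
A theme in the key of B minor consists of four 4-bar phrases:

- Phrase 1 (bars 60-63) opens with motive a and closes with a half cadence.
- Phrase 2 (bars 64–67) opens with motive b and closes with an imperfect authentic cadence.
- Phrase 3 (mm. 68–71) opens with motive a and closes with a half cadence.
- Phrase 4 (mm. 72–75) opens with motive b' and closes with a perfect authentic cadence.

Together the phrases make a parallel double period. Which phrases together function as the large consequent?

In a double period the first pair of phrases (ending imperfect authentic cadence) is the large antecedent and the second pair (ending perfect authentic cadence) is the large consequent; the consequent is phrases 3 and 4.

phrases 3 and 4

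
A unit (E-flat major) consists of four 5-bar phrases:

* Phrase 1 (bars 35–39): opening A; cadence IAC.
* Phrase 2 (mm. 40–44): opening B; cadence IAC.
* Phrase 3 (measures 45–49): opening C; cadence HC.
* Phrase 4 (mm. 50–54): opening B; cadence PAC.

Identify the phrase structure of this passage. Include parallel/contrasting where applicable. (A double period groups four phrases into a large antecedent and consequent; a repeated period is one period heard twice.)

Four phrases in two halves: the first half (measures 35–44) ends with an imperfect authentic cadence, the second (measures 45–54) with a perfect authentic cadence — a large antecedent–consequent pair, i.e. a double period.
Phrase 3 begins with different material from phrase 1, making it contrasting.

contrasting double period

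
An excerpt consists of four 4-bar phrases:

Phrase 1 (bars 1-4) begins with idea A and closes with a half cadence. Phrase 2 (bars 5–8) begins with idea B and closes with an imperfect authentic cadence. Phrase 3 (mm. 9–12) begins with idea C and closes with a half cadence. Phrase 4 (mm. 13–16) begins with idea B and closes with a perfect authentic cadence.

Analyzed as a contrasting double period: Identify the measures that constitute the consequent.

In a double period the four phrases pair into a large antecedent (phrases 1–2, ending imperfect authentic cadence) and a large consequent (phrases 3–4, ending perfect authentic cadence). The consequent spans mm. 9-16.

measures 9–16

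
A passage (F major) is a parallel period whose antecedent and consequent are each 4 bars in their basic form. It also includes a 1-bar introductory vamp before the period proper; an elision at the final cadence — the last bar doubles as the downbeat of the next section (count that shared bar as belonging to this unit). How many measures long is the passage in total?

9 measures

Basic parallel period: 4 + 4 = 8 bars.
8 (basic form) + 1 (introduction) = 9.
The elision shares a bar with the next section but does not change this unit's count.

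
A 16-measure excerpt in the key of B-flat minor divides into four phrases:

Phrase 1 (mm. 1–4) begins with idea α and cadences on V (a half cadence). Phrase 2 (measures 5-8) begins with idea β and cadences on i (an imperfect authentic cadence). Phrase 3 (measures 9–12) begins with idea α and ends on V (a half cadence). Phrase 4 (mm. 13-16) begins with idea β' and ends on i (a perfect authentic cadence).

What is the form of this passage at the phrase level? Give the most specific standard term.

parallel double period

Four phrases in two halves: the first half (mm. 1–8) ends with an imperfect authentic cadence, the second (bars 9–16) with a perfect authentic cadence — a large antecedent–consequent pair, i.e. a double period.
Phrase 3 begins with the same material as phrase 1, making it parallel.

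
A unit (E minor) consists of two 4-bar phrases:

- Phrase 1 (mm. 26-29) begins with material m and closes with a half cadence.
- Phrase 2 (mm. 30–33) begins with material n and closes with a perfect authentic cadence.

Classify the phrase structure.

contrasting period

Phrase 1 ends with a half cadence (weaker) and phrase 2 with a perfect authentic cadence (stronger): antecedent + consequent = a period.
The two phrases open with different material (m / n), so the period is contrasting.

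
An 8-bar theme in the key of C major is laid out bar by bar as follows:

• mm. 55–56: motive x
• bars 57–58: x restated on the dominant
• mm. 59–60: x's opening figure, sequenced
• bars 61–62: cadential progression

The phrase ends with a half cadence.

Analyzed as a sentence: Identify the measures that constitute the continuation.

After the presentation (bars 55–58), the continuation covers the fragmentation through the cadence: bars 59-62.

measures 59–62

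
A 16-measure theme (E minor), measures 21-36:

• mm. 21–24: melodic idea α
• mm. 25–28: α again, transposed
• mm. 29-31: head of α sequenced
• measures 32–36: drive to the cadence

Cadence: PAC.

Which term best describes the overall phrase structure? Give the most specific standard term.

sentence

Basic idea (bars 21–24) + its repetition (bars 25–28) form the presentation; fragmentation and cadence (bars 29–36) form the continuation — the 16-bar whole is a sentence.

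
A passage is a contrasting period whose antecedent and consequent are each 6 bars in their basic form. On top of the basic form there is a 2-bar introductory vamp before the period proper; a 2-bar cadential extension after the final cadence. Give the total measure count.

16 measures

Basic contrasting period: 6 + 6 = 12 bars.
12 (basic form) + 2 (introduction) + 2 (cadential extension) = 16.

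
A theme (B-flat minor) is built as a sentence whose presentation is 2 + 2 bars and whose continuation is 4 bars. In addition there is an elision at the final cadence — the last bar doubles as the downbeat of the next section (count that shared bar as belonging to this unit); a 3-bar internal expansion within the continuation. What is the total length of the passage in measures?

11 measures

Basic sentence: 2 + 2 + 4 = 8 bars.
8 (basic form) + 3 (internal expansion) = 11.
The elision shares a bar with the next section but does not change this unit's count.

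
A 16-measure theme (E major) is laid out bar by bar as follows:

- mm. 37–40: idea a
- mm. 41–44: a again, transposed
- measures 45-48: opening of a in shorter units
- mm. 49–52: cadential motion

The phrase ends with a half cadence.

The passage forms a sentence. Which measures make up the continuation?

After the presentation (bars 37–44), the continuation covers the fragmentation through the cadence: mm. 45–52.

measures 45–52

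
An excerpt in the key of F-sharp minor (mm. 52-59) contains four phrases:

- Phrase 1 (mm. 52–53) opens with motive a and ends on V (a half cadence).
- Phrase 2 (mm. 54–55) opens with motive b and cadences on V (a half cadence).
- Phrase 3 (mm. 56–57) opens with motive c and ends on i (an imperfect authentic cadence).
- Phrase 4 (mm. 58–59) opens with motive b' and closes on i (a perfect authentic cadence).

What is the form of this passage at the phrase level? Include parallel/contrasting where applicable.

Four phrases in two halves: the first half (mm. 52–55) ends with a half cadence, the second (measures 56-59) with a perfect authentic cadence — a large antecedent–consequent pair, i.e. a double period.
Phrase 3 begins with different material from phrase 1, making it contrasting.

contrasting double period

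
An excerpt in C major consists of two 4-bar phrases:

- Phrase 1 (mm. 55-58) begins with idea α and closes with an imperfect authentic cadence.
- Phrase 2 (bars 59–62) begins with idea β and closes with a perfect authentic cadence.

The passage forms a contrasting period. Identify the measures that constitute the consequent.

The antecedent is the phrase ending with the weaker cadence (imperfect authentic cadence, phrase 1) and the consequent the one ending more conclusively (perfect authentic cadence, phrase 2); the consequent is mm. 59-62.

measures 59–62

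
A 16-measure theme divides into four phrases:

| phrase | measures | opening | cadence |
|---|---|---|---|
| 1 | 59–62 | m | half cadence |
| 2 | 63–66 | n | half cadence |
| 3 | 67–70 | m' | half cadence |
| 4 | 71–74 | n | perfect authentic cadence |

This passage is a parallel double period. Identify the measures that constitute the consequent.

measures 67–74

In a double period the four phrases pair into a large antecedent (phrases 1–2, ending half cadence) and a large consequent (phrases 3–4, ending perfect authentic cadence). The consequent spans mm. 67–74.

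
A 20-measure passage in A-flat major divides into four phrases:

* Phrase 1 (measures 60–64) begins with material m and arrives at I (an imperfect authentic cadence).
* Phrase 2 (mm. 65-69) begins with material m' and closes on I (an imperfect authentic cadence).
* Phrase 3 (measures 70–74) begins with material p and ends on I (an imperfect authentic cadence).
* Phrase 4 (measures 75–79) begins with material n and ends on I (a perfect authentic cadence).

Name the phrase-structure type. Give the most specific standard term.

contrasting double period

Four phrases in two halves: the first half (measures 60–69) ends with an imperfect authentic cadence, the second (mm. 70–79) with a perfect authentic cadence — a large antecedent–consequent pair, i.e. a double period.
Phrase 3 begins with different material from phrase 1, making it contrasting.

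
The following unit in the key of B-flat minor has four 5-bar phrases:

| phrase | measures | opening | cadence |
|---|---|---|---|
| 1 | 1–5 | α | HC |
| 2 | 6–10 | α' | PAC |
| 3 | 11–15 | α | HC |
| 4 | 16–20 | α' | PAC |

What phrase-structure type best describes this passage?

The cadence pattern HC–PAC–HC–PAC is weak–strong twice, and phrases 3–4 restate phrases 1–2: a period heard twice, not a double period (which would end weakly at phrase 2).

repeated period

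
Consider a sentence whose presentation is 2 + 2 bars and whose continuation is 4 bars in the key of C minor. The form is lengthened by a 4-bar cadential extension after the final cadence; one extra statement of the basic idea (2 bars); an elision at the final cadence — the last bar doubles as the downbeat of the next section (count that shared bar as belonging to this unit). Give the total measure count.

Basic sentence: 2 + 2 + 4 = 8 bars.
8 (basic form) + 4 (cadential extension) + 2 (extra statement) = 14.
The elision shares a bar with the next section but does not change this unit's count.

14 measures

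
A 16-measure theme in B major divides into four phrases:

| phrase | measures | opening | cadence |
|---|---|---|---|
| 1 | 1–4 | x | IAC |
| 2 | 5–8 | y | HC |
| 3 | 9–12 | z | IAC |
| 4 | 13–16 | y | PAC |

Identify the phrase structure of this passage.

Four phrases in two halves: the first half (mm. 1–8) ends with a half cadence, the second (mm. 9–16) with a perfect authentic cadence — a large antecedent–consequent pair, i.e. a double period.
Phrase 3 begins with different material from phrase 1, making it contrasting.

contrasting double period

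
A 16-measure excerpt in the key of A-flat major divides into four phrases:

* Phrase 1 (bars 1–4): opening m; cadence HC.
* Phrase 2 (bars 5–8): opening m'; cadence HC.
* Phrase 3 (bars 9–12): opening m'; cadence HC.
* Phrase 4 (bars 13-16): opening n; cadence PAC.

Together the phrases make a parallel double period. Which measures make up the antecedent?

In a double period the first pair of phrases (ending half cadence) is the large antecedent and the second pair (ending perfect authentic cadence) is the large consequent; the antecedent is measures 1–8.

measures 1–8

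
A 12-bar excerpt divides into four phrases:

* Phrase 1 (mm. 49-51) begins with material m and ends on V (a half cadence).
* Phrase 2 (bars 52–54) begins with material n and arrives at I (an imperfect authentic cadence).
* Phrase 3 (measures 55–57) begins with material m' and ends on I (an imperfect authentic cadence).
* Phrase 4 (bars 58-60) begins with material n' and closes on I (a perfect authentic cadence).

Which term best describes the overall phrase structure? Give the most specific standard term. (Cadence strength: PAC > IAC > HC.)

Four phrases in two halves: the first half (mm. 49-54) ends with an imperfect authentic cadence, the second (mm. 55–60) with a perfect authentic cadence — a large antecedent–consequent pair, i.e. a double period.
Phrase 3 begins with the same material as phrase 1, making it parallel.

parallel double period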